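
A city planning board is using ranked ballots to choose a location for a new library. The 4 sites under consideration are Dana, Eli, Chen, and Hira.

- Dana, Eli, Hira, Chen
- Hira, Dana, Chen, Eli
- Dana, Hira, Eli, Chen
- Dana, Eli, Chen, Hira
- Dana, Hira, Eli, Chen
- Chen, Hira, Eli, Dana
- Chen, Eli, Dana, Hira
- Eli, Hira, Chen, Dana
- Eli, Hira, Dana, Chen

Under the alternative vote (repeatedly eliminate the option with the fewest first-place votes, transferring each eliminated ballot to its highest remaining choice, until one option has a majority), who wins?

Round 1: Dana 4, Eli 2, Chen 2, Hira 1. Hira has the fewest and is eliminated.
Round 2: Dana 5, Eli 2, Chen 2. Dana has a majority.

Dana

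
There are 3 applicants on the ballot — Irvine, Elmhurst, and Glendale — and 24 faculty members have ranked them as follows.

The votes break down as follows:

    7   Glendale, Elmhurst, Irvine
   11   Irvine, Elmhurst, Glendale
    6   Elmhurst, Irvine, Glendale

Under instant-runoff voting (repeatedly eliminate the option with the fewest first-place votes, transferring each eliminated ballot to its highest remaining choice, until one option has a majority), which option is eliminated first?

Round 1: Irvine 11, Glendale 7, Elmhurst 6. Elmhurst has the fewest and is eliminated.
Round 2: Irvine 17, Glendale 7. Irvine has a majority.

Elmhurst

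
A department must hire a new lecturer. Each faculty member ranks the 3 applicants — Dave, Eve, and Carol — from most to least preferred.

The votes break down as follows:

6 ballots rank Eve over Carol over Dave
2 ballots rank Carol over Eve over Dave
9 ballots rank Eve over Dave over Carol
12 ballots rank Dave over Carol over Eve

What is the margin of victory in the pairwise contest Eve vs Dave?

5

Ballots ranking Eve above Dave: 6+2+9 = 17.
Ballots ranking Dave above Eve: 12.
Eve wins 17–12, a margin of 5.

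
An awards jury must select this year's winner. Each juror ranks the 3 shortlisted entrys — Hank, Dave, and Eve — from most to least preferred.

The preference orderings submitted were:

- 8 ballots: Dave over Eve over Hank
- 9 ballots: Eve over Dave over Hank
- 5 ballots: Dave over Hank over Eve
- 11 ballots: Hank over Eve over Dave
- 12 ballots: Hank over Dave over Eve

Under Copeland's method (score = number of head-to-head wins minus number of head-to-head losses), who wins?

Hank

Pairwise results:
  Hank vs Dave: Hank wins 23–22.
  Hank vs Eve: Hank wins 28–17.
  Dave vs Eve: Dave wins 25–20.
Copeland scores (wins − losses):
  Hank: 2 − 0 = 2
  Dave: 1 − 1 = 0
  Eve: 0 − 2 = -2
Hank has the best Copeland score.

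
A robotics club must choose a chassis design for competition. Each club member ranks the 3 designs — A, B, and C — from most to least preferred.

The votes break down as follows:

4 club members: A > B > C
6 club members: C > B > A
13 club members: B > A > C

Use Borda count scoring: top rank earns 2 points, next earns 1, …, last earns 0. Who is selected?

B

Borda scores:
  A: 4·2 + 6·0 + 13·1 = 21
  B: 4·1 + 6·1 + 13·2 = 36
  C: 4·0 + 6·2 + 13·0 = 12
B has the highest total.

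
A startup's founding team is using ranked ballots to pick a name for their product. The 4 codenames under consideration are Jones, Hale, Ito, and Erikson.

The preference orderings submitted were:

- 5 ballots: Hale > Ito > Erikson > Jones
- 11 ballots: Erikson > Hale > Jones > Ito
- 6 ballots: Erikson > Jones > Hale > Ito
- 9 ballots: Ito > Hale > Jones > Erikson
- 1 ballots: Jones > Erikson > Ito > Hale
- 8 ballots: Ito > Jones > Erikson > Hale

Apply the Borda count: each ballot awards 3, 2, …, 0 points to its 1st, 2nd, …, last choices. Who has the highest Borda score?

Erikson

Borda scores:
  Jones: 5·0 + 11·1 + 6·2 + 9·1 + 3 + 8·2 = 51
  Hale: 5·3 + 11·2 + 6·1 + 9·2 + 0 + 8·0 = 61
  Ito: 5·2 + 11·0 + 6·0 + 9·3 + 1 + 8·3 = 62
  Erikson: 5·1 + 11·3 + 6·3 + 9·0 + 2 + 8·1 = 66
Erikson has the highest total.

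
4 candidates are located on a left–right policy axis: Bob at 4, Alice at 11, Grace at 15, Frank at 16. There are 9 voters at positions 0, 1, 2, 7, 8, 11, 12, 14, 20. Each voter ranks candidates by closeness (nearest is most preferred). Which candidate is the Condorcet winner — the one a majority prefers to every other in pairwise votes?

With single-peaked preferences on a line, the Condorcet winner is the candidate closest to the median voter.
The median voter (position 8) is closest to Alice at 11.
Check: Alice vs Grace — voters closer to Alice: 7 of 9.

Alice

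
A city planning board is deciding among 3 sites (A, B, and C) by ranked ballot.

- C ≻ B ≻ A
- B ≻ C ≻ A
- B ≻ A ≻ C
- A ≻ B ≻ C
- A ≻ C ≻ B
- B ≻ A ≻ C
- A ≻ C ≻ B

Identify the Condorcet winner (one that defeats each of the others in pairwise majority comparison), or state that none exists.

Head-to-head results (7 voters total):
A vs B: B wins 4–3.
A vs C: A wins 5–2.
B vs C: B wins 4–3.
B beats each rival — A (4–3), C (4–3) — so B is the Condorcet winner.

B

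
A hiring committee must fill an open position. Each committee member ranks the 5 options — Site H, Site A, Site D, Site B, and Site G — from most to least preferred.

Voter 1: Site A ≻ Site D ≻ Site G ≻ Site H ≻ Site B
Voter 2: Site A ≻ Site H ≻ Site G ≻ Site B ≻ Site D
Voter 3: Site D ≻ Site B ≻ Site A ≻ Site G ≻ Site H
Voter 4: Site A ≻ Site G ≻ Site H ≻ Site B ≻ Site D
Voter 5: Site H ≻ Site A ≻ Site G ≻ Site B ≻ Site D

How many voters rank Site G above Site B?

4

Ballots ranking Site G above Site B: 4.
Ballots ranking Site B above Site G: 1.
So 4 of 5 voters prefer Site G to Site B.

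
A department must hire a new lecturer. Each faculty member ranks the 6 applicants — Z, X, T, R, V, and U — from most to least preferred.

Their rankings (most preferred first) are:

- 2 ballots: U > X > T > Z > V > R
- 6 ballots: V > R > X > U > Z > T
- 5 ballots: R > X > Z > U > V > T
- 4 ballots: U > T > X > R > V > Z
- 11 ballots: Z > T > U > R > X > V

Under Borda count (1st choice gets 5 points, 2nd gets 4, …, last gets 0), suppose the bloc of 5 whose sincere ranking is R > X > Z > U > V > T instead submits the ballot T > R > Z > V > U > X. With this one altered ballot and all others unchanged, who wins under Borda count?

Borda totals with the altered ballot: Z 80, X 49, T 91, R 74, V 46, U 80.
The switch changes the winner from U to T.

T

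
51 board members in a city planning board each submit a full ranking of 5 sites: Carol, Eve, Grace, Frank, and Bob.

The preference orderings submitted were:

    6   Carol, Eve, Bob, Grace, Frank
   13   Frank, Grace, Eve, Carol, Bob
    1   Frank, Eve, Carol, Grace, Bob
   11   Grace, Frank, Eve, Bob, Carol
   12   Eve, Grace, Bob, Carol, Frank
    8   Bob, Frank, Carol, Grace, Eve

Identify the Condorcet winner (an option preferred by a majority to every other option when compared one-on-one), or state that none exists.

Grace

Head-to-head results (51 voters total):
Carol vs Eve: Eve wins 37–14.
Carol vs Grace: Grace wins 36–15.
Carol vs Frank: Frank wins 33–18.
Carol vs Bob: Bob wins 31–20.
Eve vs Grace: Grace wins 32–19.
Eve vs Frank: Frank wins 33–18.
Eve vs Bob: Eve wins 43–8.
Grace vs Frank: Grace wins 29–22.
Grace vs Bob: Grace wins 37–14.
Frank vs Bob: Bob wins 26–25.
Grace beats each rival — Carol (36–15), Eve (32–19), Frank (29–22), Bob (37–14) — so Grace is the Condorcet winner.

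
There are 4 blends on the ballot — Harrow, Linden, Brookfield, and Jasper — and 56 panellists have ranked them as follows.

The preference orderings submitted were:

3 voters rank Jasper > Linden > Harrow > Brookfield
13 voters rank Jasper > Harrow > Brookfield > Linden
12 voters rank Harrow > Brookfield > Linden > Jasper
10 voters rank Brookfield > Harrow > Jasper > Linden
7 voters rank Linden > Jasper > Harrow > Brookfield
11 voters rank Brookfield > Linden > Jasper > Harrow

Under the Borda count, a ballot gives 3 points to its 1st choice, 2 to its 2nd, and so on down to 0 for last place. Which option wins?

Brookfield

Borda scores:
  Harrow: 3·1 + 13·2 + 12·3 + 10·2 + 7·1 + 11·0 = 92
  Linden: 3·2 + 13·0 + 12·1 + 10·0 + 7·3 + 11·2 = 61
  Brookfield: 3·0 + 13·1 + 12·2 + 10·3 + 7·0 + 11·3 = 100
  Jasper: 3·3 + 13·3 + 12·0 + 10·1 + 7·2 + 11·1 = 83
Brookfield has the highest total.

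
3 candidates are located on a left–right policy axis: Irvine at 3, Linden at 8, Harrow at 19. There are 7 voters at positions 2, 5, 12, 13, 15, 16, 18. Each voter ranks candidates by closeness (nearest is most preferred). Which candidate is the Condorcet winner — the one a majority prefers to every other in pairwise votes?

Linden

With single-peaked preferences on a line, the Condorcet winner is the candidate closest to the median voter.
The median voter (position 13) is closest to Linden at 8.
Check: Linden vs Harrow — voters closer to Linden: 4 of 7.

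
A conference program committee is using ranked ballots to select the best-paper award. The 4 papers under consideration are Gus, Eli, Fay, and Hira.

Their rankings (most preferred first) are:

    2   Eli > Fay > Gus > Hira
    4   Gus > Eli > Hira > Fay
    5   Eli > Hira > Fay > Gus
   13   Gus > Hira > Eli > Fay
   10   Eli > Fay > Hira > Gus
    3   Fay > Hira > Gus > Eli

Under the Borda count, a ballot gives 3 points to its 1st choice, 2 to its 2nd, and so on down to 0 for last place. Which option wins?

Borda scores:
  Gus: 2·1 + 4·3 + 5·0 + 13·3 + 10·0 + 3·1 = 56
  Eli: 2·3 + 4·2 + 5·3 + 13·1 + 10·3 + 3·0 = 72
  Fay: 2·2 + 4·0 + 5·1 + 13·0 + 10·2 + 3·3 = 38
  Hira: 2·0 + 4·1 + 5·2 + 13·2 + 10·1 + 3·2 = 56
Eli has the highest total.

Eli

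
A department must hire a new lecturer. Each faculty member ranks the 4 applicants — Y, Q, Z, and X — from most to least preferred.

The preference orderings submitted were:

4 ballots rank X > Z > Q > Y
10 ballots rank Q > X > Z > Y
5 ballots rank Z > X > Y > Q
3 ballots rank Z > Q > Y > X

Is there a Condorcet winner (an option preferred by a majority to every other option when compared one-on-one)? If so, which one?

There is no Condorcet winner

Head-to-head results (22 voters total):
Y vs Q: Q wins 17–5.
Y vs Z: Z wins 22–0.
Y vs X: X wins 19–3.
Q vs Z: Z wins 12–10.
Q vs X: Q wins 13–9.
Z vs X: X wins 14–8.
No candidate beats all others: Q beats X beats Z beats Q, a majority cycle.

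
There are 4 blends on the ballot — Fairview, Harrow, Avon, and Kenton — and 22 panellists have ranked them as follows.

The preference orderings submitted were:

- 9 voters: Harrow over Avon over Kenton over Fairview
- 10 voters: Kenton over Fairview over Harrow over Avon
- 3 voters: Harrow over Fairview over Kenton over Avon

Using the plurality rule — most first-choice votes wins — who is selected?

First-place vote totals:
  Fairview: 0
  Harrow: 12
  Avon: 0
  Kenton: 10
Harrow has the most first-place votes.

Harrow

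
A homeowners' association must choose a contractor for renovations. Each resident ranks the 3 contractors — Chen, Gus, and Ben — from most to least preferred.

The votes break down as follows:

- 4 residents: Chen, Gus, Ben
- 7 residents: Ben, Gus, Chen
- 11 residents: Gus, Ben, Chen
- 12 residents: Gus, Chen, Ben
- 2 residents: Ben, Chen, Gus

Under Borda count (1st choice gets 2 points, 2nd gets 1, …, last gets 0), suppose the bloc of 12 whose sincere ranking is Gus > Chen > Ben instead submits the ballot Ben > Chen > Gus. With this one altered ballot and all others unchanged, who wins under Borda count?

Borda totals with the altered ballot: Chen 22, Gus 33, Ben 53.
The switch changes the winner from Gus to Ben.

Ben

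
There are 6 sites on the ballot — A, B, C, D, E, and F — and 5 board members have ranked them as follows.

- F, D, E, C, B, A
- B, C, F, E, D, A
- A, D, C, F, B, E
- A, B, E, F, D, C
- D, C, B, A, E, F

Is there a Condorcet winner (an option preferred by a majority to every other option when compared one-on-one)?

No

Head-to-head results (5 voters total):
A vs B: B wins 3–2.
A vs C: C wins 3–2.
A vs D: D wins 3–2.
A vs E: A wins 3–2.
A vs F: A wins 3–2.
B vs C: C wins 3–2.
B vs D: D wins 3–2.
B vs E: B wins 4–1.
B vs F: B wins 3–2.
C vs D: D wins 4–1.
C vs E: C wins 3–2.
C vs F: C wins 3–2.
D vs E: D wins 3–2.
D vs F: F wins 3–2.
E vs F: F wins 3–2.
No candidate beats all others: A beats F beats D beats A, a majority cycle.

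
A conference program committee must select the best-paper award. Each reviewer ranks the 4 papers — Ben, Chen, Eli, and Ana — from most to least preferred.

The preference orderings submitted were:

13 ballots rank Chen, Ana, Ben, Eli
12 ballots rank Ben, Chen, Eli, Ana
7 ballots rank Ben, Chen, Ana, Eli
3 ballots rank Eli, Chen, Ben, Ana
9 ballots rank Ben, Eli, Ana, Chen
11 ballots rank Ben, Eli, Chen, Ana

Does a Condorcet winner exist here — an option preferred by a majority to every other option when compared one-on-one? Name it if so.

Head-to-head results (55 voters total):
Ben vs Chen: Ben wins 39–16.
Ben vs Eli: Ben wins 52–3.
Ben vs Ana: Ben wins 42–13.
Chen vs Eli: Chen wins 32–23.
Chen vs Ana: Chen wins 46–9.
Eli vs Ana: Eli wins 35–20.
Ben beats each rival — Chen (39–16), Eli (52–3), Ana (42–13) — so Ben is the Condorcet winner.

Ben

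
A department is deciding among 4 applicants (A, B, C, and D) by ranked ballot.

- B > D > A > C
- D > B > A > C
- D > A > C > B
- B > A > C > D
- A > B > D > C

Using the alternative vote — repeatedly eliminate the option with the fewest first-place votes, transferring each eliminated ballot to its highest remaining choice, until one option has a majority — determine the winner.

Round 1: B 2, D 2, A 1, C 0. C has the fewest and is eliminated.
Round 2: B 2, D 2, A 1. A has the fewest and is eliminated.
Round 3: B 3, D 2. B has a majority.

B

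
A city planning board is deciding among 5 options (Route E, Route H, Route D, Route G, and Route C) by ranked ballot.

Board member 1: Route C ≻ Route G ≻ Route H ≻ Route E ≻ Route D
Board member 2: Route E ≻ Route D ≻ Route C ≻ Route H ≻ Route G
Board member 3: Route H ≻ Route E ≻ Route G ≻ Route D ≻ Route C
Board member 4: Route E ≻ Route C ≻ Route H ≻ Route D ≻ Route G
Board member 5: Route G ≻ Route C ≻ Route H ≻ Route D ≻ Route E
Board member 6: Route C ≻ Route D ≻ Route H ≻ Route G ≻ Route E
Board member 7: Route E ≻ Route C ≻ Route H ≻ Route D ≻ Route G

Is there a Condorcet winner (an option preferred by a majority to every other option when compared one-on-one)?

No

Head-to-head results (7 voters total):
Route E vs Route H: Route H wins 4–3.
Route E vs Route D: Route E wins 5–2.
Route E vs Route G: Route E wins 4–3.
Route E vs Route C: Route E wins 4–3.
Route H vs Route D: Route H wins 5–2.
Route H vs Route G: Route H wins 5–2.
Route H vs Route C: Route C wins 6–1.
Route D vs Route G: Route D wins 4–3.
Route D vs Route C: Route C wins 5–2.
Route G vs Route C: Route C wins 5–2.
No candidate beats all others: Route E beats Route C beats Route H beats Route E, a majority cycle.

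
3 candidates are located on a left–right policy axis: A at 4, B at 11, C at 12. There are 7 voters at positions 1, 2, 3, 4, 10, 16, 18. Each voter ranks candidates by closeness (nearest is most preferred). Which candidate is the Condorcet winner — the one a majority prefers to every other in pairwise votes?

A

With single-peaked preferences on a line, the Condorcet winner is the candidate closest to the median voter.
The median voter (position 4) is closest to A at 4.
Check: A vs C — voters closer to A: 4 of 7.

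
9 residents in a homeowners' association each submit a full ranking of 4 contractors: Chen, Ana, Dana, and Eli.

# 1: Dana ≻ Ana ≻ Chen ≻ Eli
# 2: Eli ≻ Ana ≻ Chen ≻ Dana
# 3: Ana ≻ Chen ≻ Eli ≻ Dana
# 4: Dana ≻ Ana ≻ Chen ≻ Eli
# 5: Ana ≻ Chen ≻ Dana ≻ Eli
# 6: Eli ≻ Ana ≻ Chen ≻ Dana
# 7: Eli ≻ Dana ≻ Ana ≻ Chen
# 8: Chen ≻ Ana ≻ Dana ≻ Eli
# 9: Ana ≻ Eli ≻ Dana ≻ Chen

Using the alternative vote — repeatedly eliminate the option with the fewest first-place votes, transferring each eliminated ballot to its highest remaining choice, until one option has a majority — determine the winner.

Ana

Round 1: Ana 3, Eli 3, Dana 2, Chen 1. Chen has the fewest and is eliminated.
Round 2: Ana 4, Eli 3, Dana 2. Dana has the fewest and is eliminated.
Round 3: Ana 6, Eli 3. Ana has a majority.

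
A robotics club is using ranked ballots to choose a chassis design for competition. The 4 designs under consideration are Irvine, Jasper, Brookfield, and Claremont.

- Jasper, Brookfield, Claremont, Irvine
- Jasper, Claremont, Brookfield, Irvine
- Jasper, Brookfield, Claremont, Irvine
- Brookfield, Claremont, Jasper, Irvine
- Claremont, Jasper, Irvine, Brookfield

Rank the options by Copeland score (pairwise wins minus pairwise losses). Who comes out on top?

Jasper

Pairwise results:
  Irvine vs Jasper: Jasper wins 5–0.
  Irvine vs Brookfield: Brookfield wins 4–1.
  Irvine vs Claremont: Claremont wins 5–0.
  Jasper vs Brookfield: Jasper wins 4–1.
  Jasper vs Claremont: Jasper wins 3–2.
  Brookfield vs Claremont: Brookfield wins 3–2.
Copeland scores (wins − losses):
  Irvine: 0 − 3 = -3
  Jasper: 3 − 0 = 3
  Brookfield: 2 − 1 = 1
  Claremont: 1 − 2 = -1
Jasper has the best Copeland score.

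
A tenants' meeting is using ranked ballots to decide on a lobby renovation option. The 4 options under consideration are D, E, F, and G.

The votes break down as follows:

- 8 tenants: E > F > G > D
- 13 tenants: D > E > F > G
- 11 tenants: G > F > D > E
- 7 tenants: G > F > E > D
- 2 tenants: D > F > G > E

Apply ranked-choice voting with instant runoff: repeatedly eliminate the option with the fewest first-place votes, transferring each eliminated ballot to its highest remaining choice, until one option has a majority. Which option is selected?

G

Round 1: G 18, D 15, E 8, F 0. F has the fewest and is eliminated.
Round 2: G 18, D 15, E 8. E has the fewest and is eliminated.
Round 3: G 26, D 15. G has a majority.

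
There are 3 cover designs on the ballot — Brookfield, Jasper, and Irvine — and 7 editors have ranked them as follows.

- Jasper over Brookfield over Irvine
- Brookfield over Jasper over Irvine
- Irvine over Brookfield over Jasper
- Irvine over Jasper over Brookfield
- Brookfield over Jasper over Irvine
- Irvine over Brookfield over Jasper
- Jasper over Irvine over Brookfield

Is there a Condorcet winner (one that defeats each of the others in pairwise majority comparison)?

Head-to-head results (7 voters total):
Brookfield vs Jasper: Brookfield wins 4–3.
Brookfield vs Irvine: Irvine wins 4–3.
Jasper vs Irvine: Jasper wins 4–3.
No candidate beats all others: Brookfield beats Jasper beats Irvine beats Brookfield, a majority cycle.

No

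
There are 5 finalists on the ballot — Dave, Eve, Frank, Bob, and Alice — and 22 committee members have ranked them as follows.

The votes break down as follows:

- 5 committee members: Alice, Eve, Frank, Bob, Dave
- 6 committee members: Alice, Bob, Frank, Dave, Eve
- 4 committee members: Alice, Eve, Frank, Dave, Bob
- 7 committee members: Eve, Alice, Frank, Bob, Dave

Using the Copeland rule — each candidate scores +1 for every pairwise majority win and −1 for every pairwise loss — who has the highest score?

Alice

Pairwise results:
  Dave vs Eve: Eve wins 16–6.
  Dave vs Frank: Frank wins 22–0.
  Dave vs Bob: Bob wins 18–4.
  Dave vs Alice: Alice wins 22–0.
  Eve vs Frank: Eve wins 16–6.
  Eve vs Bob: Eve wins 16–6.
  Eve vs Alice: Alice wins 15–7.
  Frank vs Bob: Frank wins 16–6.
  Frank vs Alice: Alice wins 22–0.
  Bob vs Alice: Alice wins 22–0.
Copeland scores (wins − losses):
  Dave: 0 − 4 = -4
  Eve: 3 − 1 = 2
  Frank: 2 − 2 = 0
  Bob: 1 − 3 = -2
  Alice: 4 − 0 = 4
Alice has the best Copeland score.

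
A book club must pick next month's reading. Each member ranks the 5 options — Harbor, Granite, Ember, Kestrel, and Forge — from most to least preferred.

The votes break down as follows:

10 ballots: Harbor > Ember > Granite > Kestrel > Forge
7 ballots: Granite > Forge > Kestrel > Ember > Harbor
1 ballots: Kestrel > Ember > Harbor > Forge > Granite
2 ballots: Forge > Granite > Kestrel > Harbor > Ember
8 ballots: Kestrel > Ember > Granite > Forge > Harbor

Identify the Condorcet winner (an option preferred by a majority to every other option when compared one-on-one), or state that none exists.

Head-to-head results (28 voters total):
Harbor vs Granite: Granite wins 17–11.
Harbor vs Ember: Ember wins 16–12.
Harbor vs Kestrel: Kestrel wins 18–10.
Harbor vs Forge: Forge wins 17–11.
Granite vs Ember: Ember wins 19–9.
Granite vs Kestrel: Granite wins 19–9.
Granite vs Forge: Granite wins 25–3.
Ember vs Kestrel: Kestrel wins 18–10.
Ember vs Forge: Ember wins 19–9.
Kestrel vs Forge: Kestrel wins 19–9.
No candidate beats all others: Granite beats Kestrel beats Ember beats Granite, a majority cycle.

No Condorcet winner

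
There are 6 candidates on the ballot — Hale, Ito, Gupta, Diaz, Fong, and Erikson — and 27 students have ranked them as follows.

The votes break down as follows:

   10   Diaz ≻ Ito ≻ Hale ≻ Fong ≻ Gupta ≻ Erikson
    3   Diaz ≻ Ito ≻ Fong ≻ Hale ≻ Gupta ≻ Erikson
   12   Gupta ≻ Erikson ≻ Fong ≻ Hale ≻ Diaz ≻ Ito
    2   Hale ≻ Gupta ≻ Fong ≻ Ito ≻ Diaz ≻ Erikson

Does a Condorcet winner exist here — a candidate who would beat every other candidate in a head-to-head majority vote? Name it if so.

There is no Condorcet winner

Head-to-head results (27 voters total):
Hale vs Ito: Hale wins 14–13.
Hale vs Gupta: Hale wins 15–12.
Hale vs Diaz: Hale wins 14–13.
Hale vs Fong: Fong wins 15–12.
Hale vs Erikson: Hale wins 15–12.
Ito vs Gupta: Gupta wins 14–13.
Ito vs Diaz: Diaz wins 25–2.
Ito vs Fong: Fong wins 14–13.
Ito vs Erikson: Ito wins 15–12.
Gupta vs Diaz: Gupta wins 14–13.
Gupta vs Fong: Gupta wins 14–13.
Gupta vs Erikson: Gupta wins 27–0.
Diaz vs Fong: Fong wins 14–13.
Diaz vs Erikson: Diaz wins 15–12.
Fong vs Erikson: Fong wins 15–12.
No candidate beats all others: Hale beats Gupta beats Fong beats Hale, a majority cycle.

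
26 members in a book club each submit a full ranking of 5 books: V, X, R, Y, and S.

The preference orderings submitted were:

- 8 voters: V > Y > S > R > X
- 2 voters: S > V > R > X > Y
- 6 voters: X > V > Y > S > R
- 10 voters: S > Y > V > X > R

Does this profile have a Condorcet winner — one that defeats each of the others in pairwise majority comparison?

Yes

Head-to-head results (26 voters total):
V vs X: V wins 20–6.
V vs R: V wins 26–0.
V vs Y: V wins 16–10.
V vs S: V wins 14–12.
X vs R: X wins 16–10.
X vs Y: Y wins 18–8.
X vs S: S wins 20–6.
R vs Y: Y wins 24–2.
R vs S: S wins 26–0.
Y vs S: Y wins 14–12.
V beats each rival — X (20–6), R (26–0), Y (16–10), S (14–12) — so V is the Condorcet winner.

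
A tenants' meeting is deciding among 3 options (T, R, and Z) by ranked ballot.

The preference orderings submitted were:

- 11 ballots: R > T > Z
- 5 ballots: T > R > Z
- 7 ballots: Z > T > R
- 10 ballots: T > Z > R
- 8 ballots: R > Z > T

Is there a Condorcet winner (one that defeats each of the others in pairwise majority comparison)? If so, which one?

Head-to-head results (41 voters total):
T vs R: T wins 22–19.
T vs Z: T wins 26–15.
R vs Z: R wins 24–17.
T beats each rival — R (22–19), Z (26–15) — so T is the Condorcet winner.

T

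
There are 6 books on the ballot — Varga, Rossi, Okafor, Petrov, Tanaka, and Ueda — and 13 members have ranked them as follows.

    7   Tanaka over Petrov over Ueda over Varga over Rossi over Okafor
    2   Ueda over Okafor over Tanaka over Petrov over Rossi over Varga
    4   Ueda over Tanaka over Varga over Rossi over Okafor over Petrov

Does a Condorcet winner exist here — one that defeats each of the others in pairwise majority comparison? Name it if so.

Tanaka

Head-to-head results (13 voters total):
Varga vs Rossi: Varga wins 11–2.
Varga vs Okafor: Varga wins 11–2.
Varga vs Petrov: Petrov wins 9–4.
Varga vs Tanaka: Tanaka wins 13–0.
Varga vs Ueda: Ueda wins 13–0.
Rossi vs Okafor: Rossi wins 11–2.
Rossi vs Petrov: Petrov wins 9–4.
Rossi vs Tanaka: Tanaka wins 13–0.
Rossi vs Ueda: Ueda wins 13–0.
Okafor vs Petrov: Petrov wins 7–6.
Okafor vs Tanaka: Tanaka wins 11–2.
Okafor vs Ueda: Ueda wins 13–0.
Petrov vs Tanaka: Tanaka wins 13–0.
Petrov vs Ueda: Petrov wins 7–6.
Tanaka vs Ueda: Tanaka wins 7–6.
Tanaka beats each rival — Varga (13–0), Rossi (13–0), Okafor (11–2), Petrov (13–0), Ueda (7–6) — so Tanaka is the Condorcet winner.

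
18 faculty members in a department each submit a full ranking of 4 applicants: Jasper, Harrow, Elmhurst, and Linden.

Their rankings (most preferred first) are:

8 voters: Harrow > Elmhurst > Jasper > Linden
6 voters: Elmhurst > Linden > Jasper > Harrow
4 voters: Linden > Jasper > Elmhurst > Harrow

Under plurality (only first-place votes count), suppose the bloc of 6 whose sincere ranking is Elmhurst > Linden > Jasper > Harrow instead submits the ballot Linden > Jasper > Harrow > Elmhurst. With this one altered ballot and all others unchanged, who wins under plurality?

Linden

First-place totals with the altered ballot: Jasper 0, Harrow 8, Elmhurst 0, Linden 10.
The switch changes the winner from Harrow to Linden.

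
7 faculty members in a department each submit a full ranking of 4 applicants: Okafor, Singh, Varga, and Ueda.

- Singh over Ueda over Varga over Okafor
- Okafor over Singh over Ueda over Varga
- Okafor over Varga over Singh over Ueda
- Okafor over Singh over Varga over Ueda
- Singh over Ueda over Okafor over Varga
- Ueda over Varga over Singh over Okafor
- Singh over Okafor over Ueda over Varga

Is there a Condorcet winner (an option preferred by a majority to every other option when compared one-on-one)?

Yes

Head-to-head results (7 voters total):
Okafor vs Singh: Singh wins 4–3.
Okafor vs Varga: Okafor wins 5–2.
Okafor vs Ueda: Okafor wins 4–3.
Singh vs Varga: Singh wins 5–2.
Singh vs Ueda: Singh wins 6–1.
Varga vs Ueda: Ueda wins 5–2.
Singh beats each rival — Okafor (4–3), Varga (5–2), Ueda (6–1) — so Singh is the Condorcet winner.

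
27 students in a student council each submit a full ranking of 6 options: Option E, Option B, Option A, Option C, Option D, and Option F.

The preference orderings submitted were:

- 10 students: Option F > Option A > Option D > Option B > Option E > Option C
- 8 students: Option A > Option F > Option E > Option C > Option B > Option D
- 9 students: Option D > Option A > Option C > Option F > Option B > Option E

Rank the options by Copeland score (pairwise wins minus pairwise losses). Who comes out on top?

Pairwise results:
  Option E vs Option B: Option B wins 19–8.
  Option E vs Option A: Option A wins 27–0.
  Option E vs Option C: Option E wins 18–9.
  Option E vs Option D: Option D wins 19–8.
  Option E vs Option F: Option F wins 27–0.
  Option B vs Option A: Option A wins 27–0.
  Option B vs Option C: Option C wins 17–10.
  Option B vs Option D: Option D wins 19–8.
  Option B vs Option F: Option F wins 27–0.
  Option A vs Option C: Option A wins 27–0.
  Option A vs Option D: Option A wins 18–9.
  Option A vs Option F: Option A wins 17–10.
  Option C vs Option D: Option D wins 19–8.
  Option C vs Option F: Option F wins 18–9.
  Option D vs Option F: Option F wins 18–9.
Copeland scores (wins − losses):
  Option E: 1 − 4 = -3
  Option B: 1 − 4 = -3
  Option A: 5 − 0 = 5
  Option C: 1 − 4 = -3
  Option D: 3 − 2 = 1
  Option F: 4 − 1 = 3
Option A has the best Copeland score.

Option A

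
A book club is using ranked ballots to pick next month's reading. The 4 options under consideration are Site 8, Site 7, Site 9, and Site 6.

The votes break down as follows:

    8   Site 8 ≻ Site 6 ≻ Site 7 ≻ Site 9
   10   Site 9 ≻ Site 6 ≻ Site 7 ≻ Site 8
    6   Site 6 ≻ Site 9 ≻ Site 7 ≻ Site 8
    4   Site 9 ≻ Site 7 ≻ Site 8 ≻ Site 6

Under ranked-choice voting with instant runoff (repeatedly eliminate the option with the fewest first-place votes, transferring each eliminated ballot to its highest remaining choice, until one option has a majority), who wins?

Round 1: Site 9 14, Site 8 8, Site 6 6, Site 7 0. Site 7 has the fewest and is eliminated.
Round 2: Site 9 14, Site 8 8, Site 6 6. Site 6 has the fewest and is eliminated.
Round 3: Site 9 20, Site 8 8. Site 9 has a majority.

Site 9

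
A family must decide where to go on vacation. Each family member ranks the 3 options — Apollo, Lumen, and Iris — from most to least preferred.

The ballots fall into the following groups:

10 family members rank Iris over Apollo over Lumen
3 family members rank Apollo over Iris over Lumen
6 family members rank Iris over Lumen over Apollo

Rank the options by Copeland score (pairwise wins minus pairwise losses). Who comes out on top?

Iris

Pairwise results:
  Apollo vs Lumen: Apollo wins 13–6.
  Apollo vs Iris: Iris wins 16–3.
  Lumen vs Iris: Iris wins 19–0.
Copeland scores (wins − losses):
  Apollo: 1 − 1 = 0
  Lumen: 0 − 2 = -2
  Iris: 2 − 0 = 2
Iris has the best Copeland score.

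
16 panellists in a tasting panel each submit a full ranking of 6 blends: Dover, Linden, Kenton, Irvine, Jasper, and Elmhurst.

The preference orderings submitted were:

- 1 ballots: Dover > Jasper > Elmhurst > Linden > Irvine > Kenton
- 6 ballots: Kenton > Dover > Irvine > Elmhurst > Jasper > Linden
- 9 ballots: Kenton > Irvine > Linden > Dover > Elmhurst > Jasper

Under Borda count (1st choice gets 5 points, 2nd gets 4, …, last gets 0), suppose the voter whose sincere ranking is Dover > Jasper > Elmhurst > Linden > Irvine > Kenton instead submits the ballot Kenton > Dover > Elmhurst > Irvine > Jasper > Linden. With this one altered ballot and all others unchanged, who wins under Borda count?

Kenton

Borda totals with the altered ballot: Dover 46, Linden 27, Kenton 80, Irvine 56, Jasper 7, Elmhurst 24.
The winner is unchanged: still Kenton.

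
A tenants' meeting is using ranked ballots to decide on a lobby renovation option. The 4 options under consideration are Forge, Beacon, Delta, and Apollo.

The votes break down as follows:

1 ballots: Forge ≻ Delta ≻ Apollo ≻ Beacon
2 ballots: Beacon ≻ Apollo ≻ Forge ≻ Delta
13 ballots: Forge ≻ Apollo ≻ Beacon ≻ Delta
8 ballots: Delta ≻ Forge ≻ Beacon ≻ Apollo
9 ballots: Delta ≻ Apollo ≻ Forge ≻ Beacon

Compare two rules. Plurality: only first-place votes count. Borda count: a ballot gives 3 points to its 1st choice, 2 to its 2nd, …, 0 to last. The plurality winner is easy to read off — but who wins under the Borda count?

Forge

Plurality first-place counts: Forge 14, Beacon 2, Delta 17, Apollo 0 → Delta.
Borda totals: Forge 69, Beacon 27, Delta 53, Apollo 49 → Forge.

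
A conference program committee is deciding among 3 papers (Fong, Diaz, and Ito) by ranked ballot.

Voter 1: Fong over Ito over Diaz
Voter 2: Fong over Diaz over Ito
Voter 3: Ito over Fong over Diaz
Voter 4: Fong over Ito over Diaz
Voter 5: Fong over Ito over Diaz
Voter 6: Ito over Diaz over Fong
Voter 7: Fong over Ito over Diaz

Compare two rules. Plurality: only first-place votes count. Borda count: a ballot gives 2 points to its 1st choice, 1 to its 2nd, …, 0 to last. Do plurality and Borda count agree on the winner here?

Plurality first-place counts: Fong 5, Diaz 0, Ito 2 → Fong.
Borda totals: Fong 11, Diaz 2, Ito 8 → Fong.
The two rules agree on Fong.

Yes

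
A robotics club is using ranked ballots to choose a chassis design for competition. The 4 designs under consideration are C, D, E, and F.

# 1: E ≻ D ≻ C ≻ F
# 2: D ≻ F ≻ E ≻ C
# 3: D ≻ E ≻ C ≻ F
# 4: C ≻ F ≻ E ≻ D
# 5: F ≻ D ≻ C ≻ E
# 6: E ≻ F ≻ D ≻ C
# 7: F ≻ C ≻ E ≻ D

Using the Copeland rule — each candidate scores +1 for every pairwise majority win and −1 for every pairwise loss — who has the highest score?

F

Pairwise results:
  C vs D: D wins 5–2.
  C vs E: E wins 4–3.
  C vs F: F wins 4–3.
  D vs E: E wins 4–3.
  D vs F: F wins 4–3.
  E vs F: F wins 4–3.
Copeland scores (wins − losses):
  C: 0 − 3 = -3
  D: 1 − 2 = -1
  E: 2 − 1 = 1
  F: 3 − 0 = 3
F has the best Copeland score.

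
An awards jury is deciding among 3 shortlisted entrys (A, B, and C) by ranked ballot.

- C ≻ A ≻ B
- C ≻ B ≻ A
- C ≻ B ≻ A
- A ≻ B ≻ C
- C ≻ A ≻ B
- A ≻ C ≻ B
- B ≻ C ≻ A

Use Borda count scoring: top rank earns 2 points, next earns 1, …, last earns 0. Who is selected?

C

Borda scores:
  A: 1 + 0 + 0 + 2 + 1 + 2 + 0 = 6
  B: 0 + 1 + 1 + 1 + 0 + 0 + 2 = 5
  C: 2 + 2 + 2 + 0 + 2 + 1 + 1 = 10
C has the highest total.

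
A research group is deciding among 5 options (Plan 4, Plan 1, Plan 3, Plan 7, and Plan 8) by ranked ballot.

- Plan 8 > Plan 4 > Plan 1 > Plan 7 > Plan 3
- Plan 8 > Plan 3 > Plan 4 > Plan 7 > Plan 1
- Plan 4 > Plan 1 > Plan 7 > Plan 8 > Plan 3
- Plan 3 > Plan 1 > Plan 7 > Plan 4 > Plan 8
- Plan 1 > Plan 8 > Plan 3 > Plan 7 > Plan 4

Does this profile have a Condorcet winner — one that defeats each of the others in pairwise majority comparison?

Head-to-head results (5 voters total):
Plan 4 vs Plan 1: Plan 4 wins 3–2.
Plan 4 vs Plan 3: Plan 3 wins 3–2.
Plan 4 vs Plan 7: Plan 4 wins 3–2.
Plan 4 vs Plan 8: Plan 8 wins 3–2.
Plan 1 vs Plan 3: Plan 1 wins 3–2.
Plan 1 vs Plan 7: Plan 1 wins 4–1.
Plan 1 vs Plan 8: Plan 1 wins 3–2.
Plan 3 vs Plan 7: Plan 3 wins 3–2.
Plan 3 vs Plan 8: Plan 8 wins 4–1.
Plan 7 vs Plan 8: Plan 8 wins 3–2.
No candidate beats all others: Plan 4 beats Plan 1 beats Plan 3 beats Plan 4, a majority cycle.

No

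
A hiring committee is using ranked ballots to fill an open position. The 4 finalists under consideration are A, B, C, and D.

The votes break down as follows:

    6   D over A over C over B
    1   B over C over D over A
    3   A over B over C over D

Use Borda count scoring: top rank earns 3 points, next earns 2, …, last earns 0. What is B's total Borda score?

9

Borda scores:
  A: 6·2 + 0 + 3·3 = 21
  B: 6·0 + 3 + 3·2 = 9
  C: 6·1 + 2 + 3·1 = 11
  D: 6·3 + 1 + 3·0 = 19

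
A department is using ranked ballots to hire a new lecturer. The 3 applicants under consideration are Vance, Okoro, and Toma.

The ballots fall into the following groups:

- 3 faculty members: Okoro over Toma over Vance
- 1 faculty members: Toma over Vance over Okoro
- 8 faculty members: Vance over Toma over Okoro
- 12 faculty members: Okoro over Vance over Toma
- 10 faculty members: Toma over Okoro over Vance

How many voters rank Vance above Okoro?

9

Ballots ranking Vance above Okoro: 1+8 = 9.
Ballots ranking Okoro above Vance: 3+12+10 = 25.
So 9 of 34 voters prefer Vance to Okoro.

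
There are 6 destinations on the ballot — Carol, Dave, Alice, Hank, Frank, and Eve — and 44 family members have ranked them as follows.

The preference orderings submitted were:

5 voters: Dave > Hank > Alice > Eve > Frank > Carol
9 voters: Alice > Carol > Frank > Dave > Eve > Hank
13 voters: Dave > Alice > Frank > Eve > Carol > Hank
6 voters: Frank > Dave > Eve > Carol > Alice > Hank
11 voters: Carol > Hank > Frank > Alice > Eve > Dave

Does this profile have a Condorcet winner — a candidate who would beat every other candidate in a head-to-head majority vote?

Head-to-head results (44 voters total):
Carol vs Dave: Dave wins 24–20.
Carol vs Alice: Alice wins 27–17.
Carol vs Hank: Carol wins 39–5.
Carol vs Frank: Frank wins 24–20.
Carol vs Eve: Eve wins 24–20.
Dave vs Alice: Dave wins 24–20.
Dave vs Hank: Dave wins 33–11.
Dave vs Frank: Frank wins 26–18.
Dave vs Eve: Dave wins 33–11.
Alice vs Hank: Alice wins 28–16.
Alice vs Frank: Alice wins 27–17.
Alice vs Eve: Alice wins 38–6.
Hank vs Frank: Frank wins 28–16.
Hank vs Eve: Eve wins 28–16.
Frank vs Eve: Frank wins 39–5.
No candidate beats all others: Dave beats Alice beats Frank beats Dave, a majority cycle.

No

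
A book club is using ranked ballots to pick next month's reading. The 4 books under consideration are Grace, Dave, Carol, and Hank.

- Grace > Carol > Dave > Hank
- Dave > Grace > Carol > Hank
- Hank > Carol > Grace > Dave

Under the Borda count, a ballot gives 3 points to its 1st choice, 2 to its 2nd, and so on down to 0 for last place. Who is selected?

Borda scores:
  Grace: 3 + 2 + 1 = 6
  Dave: 1 + 3 + 0 = 4
  Carol: 2 + 1 + 2 = 5
  Hank: 0 + 0 + 3 = 3
Grace has the highest total.

Grace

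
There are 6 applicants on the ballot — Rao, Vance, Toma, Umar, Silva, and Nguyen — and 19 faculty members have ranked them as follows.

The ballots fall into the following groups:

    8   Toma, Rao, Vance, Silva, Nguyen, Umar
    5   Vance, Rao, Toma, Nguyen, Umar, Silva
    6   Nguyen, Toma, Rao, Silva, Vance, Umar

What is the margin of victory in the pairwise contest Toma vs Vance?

Ballots ranking Toma above Vance: 8+6 = 14.
Ballots ranking Vance above Toma: 5.
Toma wins 14–5, a margin of 9.

9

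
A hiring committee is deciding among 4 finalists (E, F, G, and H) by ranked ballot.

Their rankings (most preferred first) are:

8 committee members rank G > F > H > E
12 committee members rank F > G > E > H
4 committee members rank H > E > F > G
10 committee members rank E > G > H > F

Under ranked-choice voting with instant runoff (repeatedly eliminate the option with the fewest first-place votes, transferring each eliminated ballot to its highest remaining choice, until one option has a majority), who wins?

F

Round 1: F 12, E 10, G 8, H 4. H has the fewest and is eliminated.
Round 2: E 14, F 12, G 8. G has the fewest and is eliminated.
Round 3: F 20, E 14. F has a majority.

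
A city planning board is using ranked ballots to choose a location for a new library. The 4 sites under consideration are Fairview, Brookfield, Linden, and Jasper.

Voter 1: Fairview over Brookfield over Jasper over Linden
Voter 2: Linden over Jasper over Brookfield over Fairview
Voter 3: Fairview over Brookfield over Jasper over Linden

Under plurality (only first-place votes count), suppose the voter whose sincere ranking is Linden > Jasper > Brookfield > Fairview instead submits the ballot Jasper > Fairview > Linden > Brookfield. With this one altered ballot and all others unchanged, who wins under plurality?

Fairview

First-place totals with the altered ballot: Fairview 2, Brookfield 0, Linden 0, Jasper 1.
The winner is unchanged: still Fairview.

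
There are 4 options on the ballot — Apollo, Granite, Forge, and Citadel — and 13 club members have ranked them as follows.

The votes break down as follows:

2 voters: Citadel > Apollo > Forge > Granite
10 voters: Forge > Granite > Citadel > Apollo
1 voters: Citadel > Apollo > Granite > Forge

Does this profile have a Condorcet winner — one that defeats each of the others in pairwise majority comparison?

Yes

Head-to-head results (13 voters total):
Apollo vs Granite: Granite wins 10–3.
Apollo vs Forge: Forge wins 10–3.
Apollo vs Citadel: Citadel wins 13–0.
Granite vs Forge: Forge wins 12–1.
Granite vs Citadel: Granite wins 10–3.
Forge vs Citadel: Forge wins 10–3.
Forge beats each rival — Apollo (10–3), Granite (12–1), Citadel (10–3) — so Forge is the Condorcet winner.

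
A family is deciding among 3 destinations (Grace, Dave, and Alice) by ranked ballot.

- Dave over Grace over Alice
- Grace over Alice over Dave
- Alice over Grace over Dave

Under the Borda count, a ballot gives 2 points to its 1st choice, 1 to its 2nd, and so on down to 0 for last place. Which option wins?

Borda scores:
  Grace: 1 + 2 + 1 = 4
  Dave: 2 + 0 + 0 = 2
  Alice: 0 + 1 + 2 = 3
Grace has the highest total.

Grace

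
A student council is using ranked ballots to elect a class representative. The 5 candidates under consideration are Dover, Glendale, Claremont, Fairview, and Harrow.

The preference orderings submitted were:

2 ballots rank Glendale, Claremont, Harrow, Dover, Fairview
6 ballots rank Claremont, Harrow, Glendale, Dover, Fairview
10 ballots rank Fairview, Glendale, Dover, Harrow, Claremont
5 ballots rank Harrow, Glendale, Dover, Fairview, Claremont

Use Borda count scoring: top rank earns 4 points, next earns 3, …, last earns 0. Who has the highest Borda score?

Glendale

Borda scores:
  Dover: 2·1 + 6·1 + 10·2 + 5·2 = 38
  Glendale: 2·4 + 6·2 + 10·3 + 5·3 = 65
  Claremont: 2·3 + 6·4 + 10·0 + 5·0 = 30
  Fairview: 2·0 + 6·0 + 10·4 + 5·1 = 45
  Harrow: 2·2 + 6·3 + 10·1 + 5·4 = 52
Glendale has the highest total.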